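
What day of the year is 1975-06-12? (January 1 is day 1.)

163

Days in months before June: 31 + 28 + 31 + 30 + 31 = 151.
Plus 12 days into June → day 163.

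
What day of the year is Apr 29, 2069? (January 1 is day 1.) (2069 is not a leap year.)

Days in months before Apr: 31 + 28 + 31 = 90.
Plus 29 days into Apr → day 119.

119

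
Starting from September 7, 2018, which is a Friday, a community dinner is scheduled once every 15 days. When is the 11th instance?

February 4, 2019

The 11th occurrence is 10 intervals after the first: 10 × 15 = 150 days after September 7, 2018.
September has 30 days — 23 days to the end of September leaves 127.
October has 31 days (96 left).
November has 30 days (66 left).
December has 31 days (35 left).
January has 31 days (4 left).
4 days into February → February 4, 2019.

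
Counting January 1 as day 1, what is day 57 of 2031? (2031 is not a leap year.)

February 26, 2031

January has 31 days (57 − 31 = 26 remain).
26 into February → February 26.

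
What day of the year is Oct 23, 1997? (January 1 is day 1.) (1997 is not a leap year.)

296

Days in months before Oct: 31 + 28 + 31 + 30 + 31 + 30 + 31 + 31 + 30 = 273.
Plus 23 days into Oct → day 296.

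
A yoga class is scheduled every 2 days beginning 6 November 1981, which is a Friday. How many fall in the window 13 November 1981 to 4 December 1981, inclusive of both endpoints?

11

Occurrences land 2·i days after 6 November 1981 for i = 0, 1, 2, …
13 November 1981 is 7 days after the start; 7 ÷ 2 = 3 remainder 1; since the remainder is 1, round up to i = 4. First occurrence in the window: #5 on 14 November 1981 (4×2 = 8 days in).
4 December 1981 is 28 days after the start; 28 ÷ 2 = 14 remainder 0. Last occurrence in the window: #15 on 4 December 1981.
Occurrences #5 through #15: 11 in total.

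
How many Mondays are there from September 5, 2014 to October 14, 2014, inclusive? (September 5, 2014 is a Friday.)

September 5, 2014 is a Friday; the first Monday on or after it is September 8, 2014 (3 days later).
From September 8, 2014 to October 14, 2014: 22 + 14 = 36 days (rest of September, October).
36 ÷ 7 = 5 full weeks with remainder 1, so 5 more Mondays after the first → 6.

6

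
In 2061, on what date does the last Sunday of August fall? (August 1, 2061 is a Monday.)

August 2061 begins on a Monday, so the first Sunday is August 7 (6 days later).
August 2061 has 31 days. Adding weeks: 7, 14, 21, 28 — the last one ≤ 31 is the 28th.

August 28, 2061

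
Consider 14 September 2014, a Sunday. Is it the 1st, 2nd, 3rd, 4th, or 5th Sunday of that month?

2nd

Day 14 falls in week ⌈14/7⌉ of the month.
Days 1–7 hold the 1st Sunday, 8–14 the 2nd, 15–21 the 3rd, 22–28 the 4th, 29–31 the 5th.
14 is in the range for the 2nd.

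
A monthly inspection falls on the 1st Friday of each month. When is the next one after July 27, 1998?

July 1998 starts on a Wednesday, so its 1st Friday is July 3, 1998 (2 days in).
That is not after July 27, 1998, so look at August 1998.
August 1998 starts on a Saturday, so its 1st Friday is August 7, 1998 (6 days in).

August 7, 1998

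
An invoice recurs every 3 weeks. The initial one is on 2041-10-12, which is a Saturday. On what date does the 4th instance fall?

2041-12-14

The 4th occurrence is 3 intervals after the first: 3 × 21 = 63 days after 2041-10-12.
October has 31 days — 19 days to the end of October leaves 44.
November has 30 days (14 left).
14 days into December → 2041-12-14.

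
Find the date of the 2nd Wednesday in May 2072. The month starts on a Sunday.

May 2072 begins on a Sunday, so the first Wednesday is May 4 (3 days later).
The 2nd Wednesday is 1 weeks later: 4 + 7 = 11.

May 11, 2072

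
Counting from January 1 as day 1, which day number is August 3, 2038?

215

Days in months before August: 31 + 28 + 31 + 30 + 31 + 30 + 31 = 212.
Plus 3 days into August → day 215.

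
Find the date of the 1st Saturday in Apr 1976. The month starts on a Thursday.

Apr 1976 begins on a Thursday, so the first Saturday is Apr 3 (2 days later).

Apr 3, 1976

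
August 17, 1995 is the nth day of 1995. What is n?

229

Days in months before August: 31 + 28 + 31 + 30 + 31 + 30 + 31 = 212.
Plus 17 days into August → day 229.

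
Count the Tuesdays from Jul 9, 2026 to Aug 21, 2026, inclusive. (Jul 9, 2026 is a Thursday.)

6

Jul 9, 2026 is a Thursday; the first Tuesday on or after it is Jul 14, 2026 (5 days later).
From Jul 14, 2026 to Aug 21, 2026: 17 + 21 = 38 days (rest of Jul, Aug).
38 ÷ 7 = 5 full weeks with remainder 3, so 5 more Tuesdays after the first → 6.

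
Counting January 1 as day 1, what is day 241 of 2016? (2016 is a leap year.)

January has 31 days (241 − 31 = 210 remain).
February has 29 days (210 − 29 = 181 remain).
March has 31 days (181 − 31 = 150 remain).
April has 30 days (150 − 30 = 120 remain).
May has 31 days (120 − 31 = 89 remain).
June has 30 days (89 − 30 = 59 remain).
July has 31 days (59 − 31 = 28 remain).
28 into August → August 28.

2016-08-28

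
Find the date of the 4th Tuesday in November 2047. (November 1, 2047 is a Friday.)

November 2047 begins on a Friday, so the first Tuesday is November 5 (4 days later).
The 4th Tuesday is 3 weeks later: 5 + 21 = 26.

November 26, 2047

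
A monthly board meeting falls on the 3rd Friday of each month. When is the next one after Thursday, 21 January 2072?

January 2072 starts on a Friday; its first Friday is the 1st, so the 3rd Friday is the 15th — 15 January 2072.
That is not after 21 January 2072, so look at February 2072.
February 2072 starts on a Monday; its first Friday is the 5th, so the 3rd Friday is the 19th — 19 February 2072.

19 February 2072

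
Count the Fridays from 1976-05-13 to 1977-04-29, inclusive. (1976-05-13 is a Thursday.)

51

1976-05-13 is a Thursday; the first Friday on or after it is 1976-05-14 (1 day later).
From 1976-05-14 to 1977-04-29: 231 + 119 = 350 days (rest of 1976, to 1977-04-29 in 1977).
350 ÷ 7 = 50 full weeks with remainder 0, so 50 more Fridays after the first → 51.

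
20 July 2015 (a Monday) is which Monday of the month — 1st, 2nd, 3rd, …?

3rd

Day 20 falls in week ⌈20/7⌉ of the month.
Days 1–7 hold the 1st Monday, 8–14 the 2nd, 15–21 the 3rd, 22–28 the 4th, 29–31 the 5th.
20 is in the range for the 3rd.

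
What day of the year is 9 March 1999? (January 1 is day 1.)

Days in months before March: 31 + 28 = 59.
Plus 9 days into March → day 68.

68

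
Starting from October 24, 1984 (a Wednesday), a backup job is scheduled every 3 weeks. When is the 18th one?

The 18th occurrence is 17 intervals after the first: 17 × 21 = 357 days after October 24, 1984.
October has 31 days — 7 days to the end of October leaves 350.
November has 30 days (320 left).
December has 31 days (289 left).
January has 31 days (258 left).
February has 28 days (230 left).
March has 31 days (199 left).
April has 30 days (169 left).
May has 31 days (138 left).
June has 30 days (108 left).
July has 31 days (77 left).
August has 31 days (46 left).
September has 30 days (16 left).
16 days into October → October 16, 1985.

October 16, 1985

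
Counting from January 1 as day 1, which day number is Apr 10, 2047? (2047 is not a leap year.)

100

Days in months before Apr: 31 + 28 + 31 = 90.
Plus 10 days into Apr → day 100.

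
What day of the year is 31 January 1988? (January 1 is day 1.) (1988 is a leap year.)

Plus 31 days into January → day 31.

31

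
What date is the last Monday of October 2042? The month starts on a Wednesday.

October 2042 begins on a Wednesday, so the first Monday is October 6 (5 days later).
October 2042 has 31 days. Adding weeks: 6, 13, 20, 27 — the last one ≤ 31 is the 27th.

27 October 2042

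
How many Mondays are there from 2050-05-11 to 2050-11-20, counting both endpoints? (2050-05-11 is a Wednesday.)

2050-05-11 is a Wednesday; the first Monday on or after it is 2050-05-16 (5 days later).
From 2050-05-16 to 2050-11-20: 15 + 30 + 31 + 31 + 30 + 31 + 20 = 188 days (rest of May, June, July, August, September, October, November).
188 ÷ 7 = 26 full weeks with remainder 6, so 26 more Mondays after the first → 27.

27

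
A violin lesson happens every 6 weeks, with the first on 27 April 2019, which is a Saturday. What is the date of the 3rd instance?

20 July 2019

The 3rd occurrence is 2 intervals after the first: 2 × 42 = 84 days after 27 April 2019.
April has 30 days — 3 days to the end of April leaves 81.
May has 31 days (50 left).
June has 30 days (20 left).
20 days into July → 20 July 2019.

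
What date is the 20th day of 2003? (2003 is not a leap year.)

January 20, 2003

20 into January → January 20.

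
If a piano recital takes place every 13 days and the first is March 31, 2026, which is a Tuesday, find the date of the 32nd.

The 32nd occurrence is 31 intervals after the first: 31 × 13 = 403 days after March 31, 2026.
March has 31 days — 0 days to the end of March leaves 403.
From end of March to end of 2026 is 275 days (128 left).
January has 31 days (97 left).
February has 28 days (69 left).
March has 31 days (38 left).
April has 30 days (8 left).
8 days into May → May 8, 2027.

May 8, 2027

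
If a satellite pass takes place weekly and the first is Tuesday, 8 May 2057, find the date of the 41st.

12 February 2058

The 41st occurrence is 40 intervals after the first: 40 × 7 = 280 days after 8 May 2057.
May has 31 days — 23 days to the end of May leaves 257.
June has 30 days (227 left).
July has 31 days (196 left).
August has 31 days (165 left).
September has 30 days (135 left).
October has 31 days (104 left).
November has 30 days (74 left).
December has 31 days (43 left).
January has 31 days (12 left).
12 days into February → 12 February 2058.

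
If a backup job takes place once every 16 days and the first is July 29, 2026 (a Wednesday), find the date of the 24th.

The 24th occurrence is 23 intervals after the first: 23 × 16 = 368 days after July 29, 2026.
July has 31 days — 2 days to the end of July leaves 366.
August has 31 days (335 left).
September has 30 days (305 left).
October has 31 days (274 left).
November has 30 days (244 left).
December has 31 days (213 left).
January has 31 days (182 left).
February has 28 days (154 left).
March has 31 days (123 left).
April has 30 days (93 left).
May has 31 days (62 left).
June has 30 days (32 left).
July has 31 days (1 left).
1 day into August → August 1, 2027.

August 1, 2027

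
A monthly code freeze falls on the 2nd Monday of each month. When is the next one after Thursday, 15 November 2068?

10 December 2068

November 2068 starts on a Thursday; its first Monday is the 5th, so the 2nd Monday is the 12th — 12 November 2068.
That is not after 15 November 2068, so look at December 2068.
December 2068 starts on a Saturday; its first Monday is the 3rd, so the 2nd Monday is the 10th — 10 December 2068.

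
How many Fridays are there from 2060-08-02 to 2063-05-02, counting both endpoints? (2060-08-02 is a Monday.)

2060-08-02 is a Monday; the first Friday on or after it is 2060-08-06 (4 days later).
From 2060-08-06 to 2063-05-02: 147 + 365 + 365 + 122 = 999 days (rest of 2060, 2061, 2062, to 2063-05-02 in 2063).
999 ÷ 7 = 142 full weeks with remainder 5, so 142 more Fridays after the first → 143.

143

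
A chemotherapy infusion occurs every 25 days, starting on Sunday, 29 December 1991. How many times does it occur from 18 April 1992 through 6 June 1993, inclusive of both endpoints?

Occurrences land 25·i days after 29 December 1991 for i = 0, 1, 2, …
18 April 1992 is 111 days after the start; 111 ÷ 25 = 4 remainder 11; since the remainder is 11, round up to i = 5. First occurrence in the window: #6 on 2 May 1992 (5×25 = 125 days in).
6 June 1993 is 525 days after the start; 525 ÷ 25 = 21 remainder 0. Last occurrence in the window: #22 on 6 June 1993.
Occurrences #6 through #22: 17 in total.

17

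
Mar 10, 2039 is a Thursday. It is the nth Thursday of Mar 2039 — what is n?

Day 10 falls in week ⌈10/7⌉ of the month.
Days 1–7 hold the 1st Thursday, 8–14 the 2nd, 15–21 the 3rd, 22–28 the 4th, 29–31 the 5th.
10 is in the range for the 2nd.

2nd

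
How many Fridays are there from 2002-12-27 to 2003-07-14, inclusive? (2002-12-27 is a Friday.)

29

2002-12-27 is a Friday; the first Friday on or after it is 2002-12-27.
From 2002-12-27 to 2003-07-14: 4 + 31 + 28 + 31 + 30 + 31 + 30 + 14 = 199 days (rest of December, January, February, March, April, May, June, July).
199 ÷ 7 = 28 full weeks with remainder 3, so 28 more Fridays after the first → 29.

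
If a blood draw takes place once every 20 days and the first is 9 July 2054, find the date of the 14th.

26 March 2055

The 14th occurrence is 13 intervals after the first: 13 × 20 = 260 days after 9 July 2054.
July has 31 days — 22 days to the end of July leaves 238.
August has 31 days (207 left).
September has 30 days (177 left).
October has 31 days (146 left).
November has 30 days (116 left).
December has 31 days (85 left).
January has 31 days (54 left).
February has 28 days (26 left).
26 days into March → 26 March 2055.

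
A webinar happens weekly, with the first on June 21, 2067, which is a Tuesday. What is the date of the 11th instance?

The 11th occurrence is 10 intervals after the first: 10 × 7 = 70 days after June 21, 2067.
June has 30 days — 9 days to the end of June leaves 61.
July has 31 days (30 left).
30 days into August → August 30, 2067.

August 30, 2067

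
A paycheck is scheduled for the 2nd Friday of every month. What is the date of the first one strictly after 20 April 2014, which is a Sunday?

April 2014 starts on a Tuesday; its first Friday is the 4th, so the 2nd Friday is the 11th — 11 April 2014.
That is not after 20 April 2014, so look at May 2014.
May 2014 starts on a Thursday; its first Friday is the 2nd, so the 2nd Friday is the 9th — 9 May 2014.

9 May 2014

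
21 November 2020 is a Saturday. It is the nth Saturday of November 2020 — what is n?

3rd

Day 21 falls in week ⌈21/7⌉ of the month.
Days 1–7 hold the 1st Saturday, 8–14 the 2nd, 15–21 the 3rd, 22–28 the 4th, 29–31 the 5th.
21 is in the range for the 3rd.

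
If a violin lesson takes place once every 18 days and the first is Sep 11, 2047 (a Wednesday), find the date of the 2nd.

The 2nd occurrence is 1 interval after the first: 1 × 18 = 18 days after Sep 11, 2047.
18 days later is Sep 29, 2047.

Sep 29, 2047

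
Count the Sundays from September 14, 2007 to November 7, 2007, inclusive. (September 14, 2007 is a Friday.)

September 14, 2007 is a Friday; the first Sunday on or after it is September 16, 2007 (2 days later).
From September 16, 2007 to November 7, 2007: 14 + 31 + 7 = 52 days (rest of September, October, November).
52 ÷ 7 = 7 full weeks with remainder 3, so 7 more Sundays after the first → 8.

8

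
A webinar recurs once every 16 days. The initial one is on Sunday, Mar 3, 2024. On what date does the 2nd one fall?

Mar 19, 2024

The 2nd occurrence is 1 interval after the first: 1 × 16 = 16 days after Mar 3, 2024.
16 days later is Mar 19, 2024.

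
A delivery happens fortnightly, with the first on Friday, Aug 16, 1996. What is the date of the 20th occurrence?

May 9, 1997

The 20th occurrence is 19 intervals after the first: 19 × 14 = 266 days after Aug 16, 1996.
Aug has 31 days — 15 days to the end of Aug leaves 251.
Sep has 30 days (221 left).
Oct has 31 days (190 left).
Nov has 30 days (160 left).
Dec has 31 days (129 left).
Jan has 31 days (98 left).
Feb has 28 days (70 left).
Mar has 31 days (39 left).
Apr has 30 days (9 left).
9 days into May → May 9, 1997.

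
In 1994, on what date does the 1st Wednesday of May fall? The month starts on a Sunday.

May 4, 1994

May 1994 begins on a Sunday, so the first Wednesday is May 4 (3 days later).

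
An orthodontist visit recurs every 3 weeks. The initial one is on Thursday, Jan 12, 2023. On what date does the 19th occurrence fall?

The 19th occurrence is 18 intervals after the first: 18 × 21 = 378 days after Jan 12, 2023.
Jan has 31 days — 19 days to the end of Jan leaves 359.
Feb has 28 days (331 left).
Mar has 31 days (300 left).
Apr has 30 days (270 left).
May has 31 days (239 left).
Jun has 30 days (209 left).
Jul has 31 days (178 left).
Aug has 31 days (147 left).
Sep has 30 days (117 left).
Oct has 31 days (86 left).
Nov has 30 days (56 left).
Dec has 31 days (25 left).
25 days into Jan → Jan 25, 2024.

Jan 25, 2024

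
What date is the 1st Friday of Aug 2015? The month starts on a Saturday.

Aug 2015 begins on a Saturday, so the first Friday is Aug 7 (6 days later).

Aug 7, 2015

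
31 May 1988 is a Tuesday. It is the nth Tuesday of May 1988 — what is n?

Day 31 falls in week ⌈31/7⌉ of the month.
Days 1–7 hold the 1st Tuesday, 8–14 the 2nd, 15–21 the 3rd, 22–28 the 4th, 29–31 the 5th.
31 is in the range for the 5th.

5th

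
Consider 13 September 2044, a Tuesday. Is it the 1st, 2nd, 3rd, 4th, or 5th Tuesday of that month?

Day 13 falls in week ⌈13/7⌉ of the month.
Days 1–7 hold the 1st Tuesday, 8–14 the 2nd, 15–21 the 3rd, 22–28 the 4th, 29–31 the 5th.
13 is in the range for the 2nd.

2nd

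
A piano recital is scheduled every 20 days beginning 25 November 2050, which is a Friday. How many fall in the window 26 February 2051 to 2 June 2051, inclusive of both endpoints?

5

Occurrences land 20·i days after 25 November 2050 for i = 0, 1, 2, …
26 February 2051 is 93 days after the start; 93 ÷ 20 = 4 remainder 13; since the remainder is 13, round up to i = 5. First occurrence in the window: #6 on 5 March 2051 (5×20 = 100 days in).
2 June 2051 is 189 days after the start; 189 ÷ 20 = 9 remainder 9. Last occurrence in the window: #10 on 24 May 2051.
Occurrences #6 through #10: 5 in total.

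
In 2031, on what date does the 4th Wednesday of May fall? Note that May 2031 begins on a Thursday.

May 2031 begins on a Thursday, so the first Wednesday is May 7 (6 days later).
The 4th Wednesday is 3 weeks later: 7 + 21 = 28.

May 28, 2031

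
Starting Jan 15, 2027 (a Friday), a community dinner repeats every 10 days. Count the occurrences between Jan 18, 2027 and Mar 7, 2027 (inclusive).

Occurrences land 10·i days after Jan 15, 2027 for i = 0, 1, 2, …
Jan 18, 2027 is 3 days after the start; 3 ÷ 10 = 0 remainder 3; since the remainder is 3, round up to i = 1. First occurrence in the window: #2 on Jan 25, 2027 (1×10 = 10 days in).
Mar 7, 2027 is 51 days after the start; 51 ÷ 10 = 5 remainder 1. Last occurrence in the window: #6 on Mar 6, 2027.
Occurrences #2 through #6: 5 in total.

5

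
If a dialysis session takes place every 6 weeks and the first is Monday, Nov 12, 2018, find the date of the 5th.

Apr 29, 2019

The 5th occurrence is 4 intervals after the first: 4 × 42 = 168 days after Nov 12, 2018.
Nov has 30 days — 18 days to the end of Nov leaves 150.
Dec has 31 days (119 left).
Jan has 31 days (88 left).
Feb has 28 days (60 left).
Mar has 31 days (29 left).
29 days into Apr → Apr 29, 2019.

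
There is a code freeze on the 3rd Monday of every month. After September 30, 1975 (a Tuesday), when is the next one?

September 1975 starts on a Monday; its first Monday is the 1st, so the 3rd Monday is the 15th — September 15, 1975.
That is not after September 30, 1975, so look at October 1975.
October 1975 starts on a Wednesday; its first Monday is the 6th, so the 3rd Monday is the 20th — October 20, 1975.

October 20, 1975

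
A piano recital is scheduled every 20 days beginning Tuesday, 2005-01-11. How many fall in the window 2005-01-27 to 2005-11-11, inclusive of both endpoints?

Occurrences land 20·i days after 2005-01-11 for i = 0, 1, 2, …
2005-01-27 is 16 days after the start; 16 ÷ 20 = 0 remainder 16; since the remainder is 16, round up to i = 1. First occurrence in the window: #2 on 2005-01-31 (1×20 = 20 days in).
2005-11-11 is 304 days after the start; 304 ÷ 20 = 15 remainder 4. Last occurrence in the window: #16 on 2005-11-07.
Occurrences #2 through #16: 15 in total.

15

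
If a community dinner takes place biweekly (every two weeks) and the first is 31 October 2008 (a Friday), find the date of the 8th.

The 8th occurrence is 7 intervals after the first: 7 × 14 = 98 days after 31 October 2008.
October has 31 days — 0 days to the end of October leaves 98.
November has 30 days (68 left).
December has 31 days (37 left).
January has 31 days (6 left).
6 days into February → 6 February 2009.

6 February 2009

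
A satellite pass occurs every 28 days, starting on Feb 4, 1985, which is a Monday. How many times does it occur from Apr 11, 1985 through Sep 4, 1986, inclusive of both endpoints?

Occurrences land 28·i days after Feb 4, 1985 for i = 0, 1, 2, …
Apr 11, 1985 is 66 days after the start; 66 ÷ 28 = 2 remainder 10; since the remainder is 10, round up to i = 3. First occurrence in the window: #4 on Apr 29, 1985 (3×28 = 84 days in).
Sep 4, 1986 is 577 days after the start; 577 ÷ 28 = 20 remainder 17. Last occurrence in the window: #21 on Aug 18, 1986.
Occurrences #4 through #21: 18 in total.

18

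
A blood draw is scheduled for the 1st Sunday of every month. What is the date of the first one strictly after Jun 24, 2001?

Jul 1, 2001

Jun 2001 starts on a Friday, so its 1st Sunday is Jun 3, 2001 (2 days in).
That is not after Jun 24, 2001, so look at Jul 2001.
Jul 2001 starts on a Sunday, so its 1st Sunday is Jul 1, 2001.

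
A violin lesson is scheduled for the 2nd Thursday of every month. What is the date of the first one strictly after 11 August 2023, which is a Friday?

August 2023 starts on a Tuesday; its first Thursday is the 3rd, so the 2nd Thursday is the 10th — 10 August 2023.
That is not after 11 August 2023, so look at September 2023.
September 2023 starts on a Friday; its first Thursday is the 7th, so the 2nd Thursday is the 14th — 14 September 2023.

14 September 2023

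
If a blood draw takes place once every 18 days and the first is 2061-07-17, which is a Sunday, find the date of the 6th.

The 6th occurrence is 5 intervals after the first: 5 × 18 = 90 days after 2061-07-17.
July has 31 days — 14 days to the end of July leaves 76.
August has 31 days (45 left).
September has 30 days (15 left).
15 days into October → 2061-10-15.

2061-10-15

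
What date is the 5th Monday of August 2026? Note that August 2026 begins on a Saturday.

August 2026 begins on a Saturday, so the first Monday is August 3 (2 days later).
The 5th Monday is 4 weeks later: 3 + 28 = 31.

August 31, 2026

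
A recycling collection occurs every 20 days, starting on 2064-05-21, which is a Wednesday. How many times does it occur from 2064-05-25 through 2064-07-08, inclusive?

Occurrences land 20·i days after 2064-05-21 for i = 0, 1, 2, …
2064-05-25 is 4 days after the start; 4 ÷ 20 = 0 remainder 4; since the remainder is 4, round up to i = 1. First occurrence in the window: #2 on 2064-06-10 (1×20 = 20 days in).
2064-07-08 is 48 days after the start; 48 ÷ 20 = 2 remainder 8. Last occurrence in the window: #3 on 2064-06-30.
Occurrences #2 through #3: 2 in total.

2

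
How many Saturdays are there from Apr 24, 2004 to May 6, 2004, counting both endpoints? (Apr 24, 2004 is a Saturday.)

2

Apr 24, 2004 is a Saturday; the first Saturday on or after it is Apr 24, 2004.
From Apr 24, 2004 to May 6, 2004: 6 + 6 = 12 days (rest of Apr, May).
12 ÷ 7 = 1 full weeks with remainder 5, so 1 more Saturdays after the first → 2.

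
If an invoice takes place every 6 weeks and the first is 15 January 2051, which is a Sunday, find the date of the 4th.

The 4th occurrence is 3 intervals after the first: 3 × 42 = 126 days after 15 January 2051.
January has 31 days — 16 days to the end of January leaves 110.
February has 28 days (82 left).
March has 31 days (51 left).
April has 30 days (21 left).
21 days into May → 21 May 2051.

21 May 2051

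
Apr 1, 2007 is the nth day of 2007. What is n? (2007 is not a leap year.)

91

Days in months before Apr: 31 + 28 + 31 = 90.
Plus 1 day into Apr → day 91.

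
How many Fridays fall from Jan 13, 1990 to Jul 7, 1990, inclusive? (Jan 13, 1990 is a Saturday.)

25

Jan 13, 1990 is a Saturday; the first Friday on or after it is Jan 19, 1990 (6 days later).
From Jan 19, 1990 to Jul 7, 1990: 12 + 28 + 31 + 30 + 31 + 30 + 7 = 169 days (rest of Jan, Feb, Mar, Apr, May, Jun, Jul).
169 ÷ 7 = 24 full weeks with remainder 1, so 24 more Fridays after the first → 25.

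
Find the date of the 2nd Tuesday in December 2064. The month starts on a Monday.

December 2064 begins on a Monday, so the first Tuesday is December 2 (1 day later).
The 2nd Tuesday is 1 weeks later: 2 + 7 = 9.

9 December 2064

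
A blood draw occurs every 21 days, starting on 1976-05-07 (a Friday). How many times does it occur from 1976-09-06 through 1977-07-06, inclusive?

15

Occurrences land 21·i days after 1976-05-07 for i = 0, 1, 2, …
1976-09-06 is 122 days after the start; 122 ÷ 21 = 5 remainder 17; since the remainder is 17, round up to i = 6. First occurrence in the window: #7 on 1976-09-10 (6×21 = 126 days in).
1977-07-06 is 425 days after the start; 425 ÷ 21 = 20 remainder 5. Last occurrence in the window: #21 on 1977-07-01.
Occurrences #7 through #21: 15 in total.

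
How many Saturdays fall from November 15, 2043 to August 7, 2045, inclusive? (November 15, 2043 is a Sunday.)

90

November 15, 2043 is a Sunday; the first Saturday on or after it is November 21, 2043 (6 days later).
From November 21, 2043 to August 7, 2045: 40 + 366 + 219 = 625 days (rest of 2043, 2044, to August 7, 2045 in 2045).
625 ÷ 7 = 89 full weeks with remainder 2, so 89 more Saturdays after the first → 90.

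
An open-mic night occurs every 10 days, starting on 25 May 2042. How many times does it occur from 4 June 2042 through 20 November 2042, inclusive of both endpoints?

Occurrences land 10·i days after 25 May 2042 for i = 0, 1, 2, …
4 June 2042 is 10 days after the start; 10 ÷ 10 = 1 remainder 0. First occurrence in the window: #2 on 4 June 2042 (1×10 = 10 days in).
20 November 2042 is 179 days after the start; 179 ÷ 10 = 17 remainder 9. Last occurrence in the window: #18 on 11 November 2042.
Occurrences #2 through #18: 17 in total.

17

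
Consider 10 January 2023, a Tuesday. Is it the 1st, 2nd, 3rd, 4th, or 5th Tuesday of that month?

Day 10 falls in week ⌈10/7⌉ of the month.
Days 1–7 hold the 1st Tuesday, 8–14 the 2nd, 15–21 the 3rd, 22–28 the 4th, 29–31 the 5th.
10 is in the range for the 2nd.

2nd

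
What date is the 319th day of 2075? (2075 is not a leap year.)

Jan has 31 days (319 − 31 = 288 remain).
Feb has 28 days (288 − 28 = 260 remain).
Mar has 31 days (260 − 31 = 229 remain).
Apr has 30 days (229 − 30 = 199 remain).
May has 31 days (199 − 31 = 168 remain).
Jun has 30 days (168 − 30 = 138 remain).
Jul has 31 days (138 − 31 = 107 remain).
Aug has 31 days (107 − 31 = 76 remain).
Sep has 30 days (76 − 30 = 46 remain).
Oct has 31 days (46 − 31 = 15 remain).
15 into Nov → Nov 15.

Nov 15, 2075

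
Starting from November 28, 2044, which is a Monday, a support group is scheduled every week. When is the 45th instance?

The 45th occurrence is 44 intervals after the first: 44 × 7 = 308 days after November 28, 2044.
November has 30 days — 2 days to the end of November leaves 306.
December has 31 days (275 left).
January has 31 days (244 left).
February has 28 days (216 left).
March has 31 days (185 left).
April has 30 days (155 left).
May has 31 days (124 left).
June has 30 days (94 left).
July has 31 days (63 left).
August has 31 days (32 left).
September has 30 days (2 left).
2 days into October → October 2, 2045.

October 2, 2045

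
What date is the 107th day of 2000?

2000-04-16

January has 31 days (107 − 31 = 76 remain).
February has 29 days (76 − 29 = 47 remain).
March has 31 days (47 − 31 = 16 remain).
16 into April → April 16.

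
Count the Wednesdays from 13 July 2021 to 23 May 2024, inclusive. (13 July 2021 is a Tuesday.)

13 July 2021 is a Tuesday; the first Wednesday on or after it is 14 July 2021 (1 day later).
From 14 July 2021 to 23 May 2024: 170 + 365 + 365 + 144 = 1044 days (rest of 2021, 2022, 2023, to 23 May 2024 in 2024).
1044 ÷ 7 = 149 full weeks with remainder 1, so 149 more Wednesdays after the first → 150.

150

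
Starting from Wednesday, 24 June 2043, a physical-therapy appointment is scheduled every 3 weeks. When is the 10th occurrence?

30 December 2043

The 10th occurrence is 9 intervals after the first: 9 × 21 = 189 days after 24 June 2043.
June has 30 days — 6 days to the end of June leaves 183.
July has 31 days (152 left).
August has 31 days (121 left).
September has 30 days (91 left).
October has 31 days (60 left).
November has 30 days (30 left).
30 days into December → 30 December 2043.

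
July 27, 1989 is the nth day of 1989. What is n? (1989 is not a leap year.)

Days in months before July: 31 + 28 + 31 + 30 + 31 + 30 = 181.
Plus 27 days into July → day 208.

208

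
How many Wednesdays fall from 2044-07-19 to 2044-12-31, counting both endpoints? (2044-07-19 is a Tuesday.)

24

2044-07-19 is a Tuesday; the first Wednesday on or after it is 2044-07-20 (1 day later).
From 2044-07-20 to 2044-12-31: 11 + 31 + 30 + 31 + 30 + 31 = 164 days (rest of July, August, September, October, November, December).
164 ÷ 7 = 23 full weeks with remainder 3, so 23 more Wednesdays after the first → 24.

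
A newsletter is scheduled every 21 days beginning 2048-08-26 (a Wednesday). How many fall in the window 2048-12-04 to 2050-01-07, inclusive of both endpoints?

Occurrences land 21·i days after 2048-08-26 for i = 0, 1, 2, …
2048-12-04 is 100 days after the start; 100 ÷ 21 = 4 remainder 16; since the remainder is 16, round up to i = 5. First occurrence in the window: #6 on 2048-12-09 (5×21 = 105 days in).
2050-01-07 is 499 days after the start; 499 ÷ 21 = 23 remainder 16. Last occurrence in the window: #24 on 2049-12-22.
Occurrences #6 through #24: 19 in total.

19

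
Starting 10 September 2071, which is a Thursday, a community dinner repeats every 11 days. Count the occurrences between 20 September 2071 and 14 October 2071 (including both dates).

3

Occurrences land 11·i days after 10 September 2071 for i = 0, 1, 2, …
20 September 2071 is 10 days after the start; 10 ÷ 11 = 0 remainder 10; since the remainder is 10, round up to i = 1. First occurrence in the window: #2 on 21 September 2071 (1×11 = 11 days in).
14 October 2071 is 34 days after the start; 34 ÷ 11 = 3 remainder 1. Last occurrence in the window: #4 on 13 October 2071.
Occurrences #2 through #4: 3 in total.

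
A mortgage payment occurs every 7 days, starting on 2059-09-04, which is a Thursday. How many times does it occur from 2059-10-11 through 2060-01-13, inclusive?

13

Occurrences land 7·i days after 2059-09-04 for i = 0, 1, 2, …
2059-10-11 is 37 days after the start; 37 ÷ 7 = 5 remainder 2; since the remainder is 2, round up to i = 6. First occurrence in the window: #7 on 2059-10-16 (6×7 = 42 days in).
2060-01-13 is 131 days after the start; 131 ÷ 7 = 18 remainder 5. Last occurrence in the window: #19 on 2060-01-08.
Occurrences #7 through #19: 13 in total.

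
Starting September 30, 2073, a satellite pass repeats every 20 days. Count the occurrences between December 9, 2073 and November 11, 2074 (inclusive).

17

Occurrences land 20·i days after September 30, 2073 for i = 0, 1, 2, …
December 9, 2073 is 70 days after the start; 70 ÷ 20 = 3 remainder 10; since the remainder is 10, round up to i = 4. First occurrence in the window: #5 on December 19, 2073 (4×20 = 80 days in).
November 11, 2074 is 407 days after the start; 407 ÷ 20 = 20 remainder 7. Last occurrence in the window: #21 on November 4, 2074.
Occurrences #5 through #21: 17 in total.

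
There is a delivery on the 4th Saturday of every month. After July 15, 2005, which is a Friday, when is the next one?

July 23, 2005

July 2005 starts on a Friday; its first Saturday is the 2nd, so the 4th Saturday is the 23rd — July 23, 2005.
July 23, 2005 is after July 15, 2005, so that is the next one.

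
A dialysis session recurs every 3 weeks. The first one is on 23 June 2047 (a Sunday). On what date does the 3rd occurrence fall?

4 August 2047

The 3rd occurrence is 2 intervals after the first: 2 × 21 = 42 days after 23 June 2047.
June has 30 days — 7 days to the end of June leaves 35.
July has 31 days (4 left).
4 days into August → 4 August 2047.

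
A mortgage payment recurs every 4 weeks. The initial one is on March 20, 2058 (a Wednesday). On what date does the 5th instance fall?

July 10, 2058

The 5th occurrence is 4 intervals after the first: 4 × 28 = 112 days after March 20, 2058.
March has 31 days — 11 days to the end of March leaves 101.
April has 30 days (71 left).
May has 31 days (40 left).
June has 30 days (10 left).
10 days into July → July 10, 2058.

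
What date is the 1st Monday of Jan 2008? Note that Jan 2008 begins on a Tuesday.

Jan 2008 begins on a Tuesday, so the first Monday is Jan 7 (6 days later).

Jan 7, 2008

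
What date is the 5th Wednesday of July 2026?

The first Wednesday of July 2026 is July 1.
The 5th Wednesday is 4 weeks later: 1 + 28 = 29.

2026-07-29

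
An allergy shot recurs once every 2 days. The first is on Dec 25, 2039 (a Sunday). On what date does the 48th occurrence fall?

Mar 28, 2040

The 48th occurrence is 47 intervals after the first: 47 × 2 = 94 days after Dec 25, 2039.
Dec has 31 days — 6 days to the end of Dec leaves 88.
Jan has 31 days (57 left).
Feb has 29 days (28 left).
28 days into Mar → Mar 28, 2040.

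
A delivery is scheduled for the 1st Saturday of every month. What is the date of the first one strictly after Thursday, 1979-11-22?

1979-12-01

November 1979 starts on a Thursday, so its 1st Saturday is 1979-11-03 (2 days in).
That is not after 1979-11-22, so look at December 1979.
December 1979 starts on a Saturday, so its 1st Saturday is 1979-12-01.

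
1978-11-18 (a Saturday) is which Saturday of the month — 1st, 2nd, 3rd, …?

3rd

Day 18 falls in week ⌈18/7⌉ of the month.
Days 1–7 hold the 1st Saturday, 8–14 the 2nd, 15–21 the 3rd, 22–28 the 4th, 29–31 the 5th.
18 is in the range for the 3rd.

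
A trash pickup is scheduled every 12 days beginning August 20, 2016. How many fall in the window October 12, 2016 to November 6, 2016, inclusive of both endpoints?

Occurrences land 12·i days after August 20, 2016 for i = 0, 1, 2, …
October 12, 2016 is 53 days after the start; 53 ÷ 12 = 4 remainder 5; since the remainder is 5, round up to i = 5. First occurrence in the window: #6 on October 19, 2016 (5×12 = 60 days in).
November 6, 2016 is 78 days after the start; 78 ÷ 12 = 6 remainder 6. Last occurrence in the window: #7 on October 31, 2016.
Occurrences #6 through #7: 2 in total.

2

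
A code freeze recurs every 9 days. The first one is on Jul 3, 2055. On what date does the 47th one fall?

Aug 20, 2056

The 47th occurrence is 46 intervals after the first: 46 × 9 = 414 days after Jul 3, 2055.
Jul has 31 days — 28 days to the end of Jul leaves 386.
Aug has 31 days (355 left).
Sep has 30 days (325 left).
Oct has 31 days (294 left).
Nov has 30 days (264 left).
Dec has 31 days (233 left).
Jan has 31 days (202 left).
Feb has 29 days (173 left).
Mar has 31 days (142 left).
Apr has 30 days (112 left).
May has 31 days (81 left).
Jun has 30 days (51 left).
Jul has 31 days (20 left).
20 days into Aug → Aug 20, 2056.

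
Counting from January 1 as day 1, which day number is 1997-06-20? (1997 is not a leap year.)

Days in months before June: 31 + 28 + 31 + 30 + 31 = 151.
Plus 20 days into June → day 171.

171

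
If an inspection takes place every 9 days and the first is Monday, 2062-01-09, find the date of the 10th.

The 10th occurrence is 9 intervals after the first: 9 × 9 = 81 days after 2062-01-09.
January has 31 days — 22 days to the end of January leaves 59.
February has 28 days (31 left).
31 days into March → 2062-03-31.

2062-03-31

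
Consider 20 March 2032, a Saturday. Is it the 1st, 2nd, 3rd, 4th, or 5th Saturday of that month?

Day 20 falls in week ⌈20/7⌉ of the month.
Days 1–7 hold the 1st Saturday, 8–14 the 2nd, 15–21 the 3rd, 22–28 the 4th, 29–31 the 5th.
20 is in the range for the 3rd.

3rd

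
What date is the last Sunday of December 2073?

December 2073 begins on a Friday, so the first Sunday is December 3 (2 days later).
December 2073 has 31 days. Adding weeks: 3, 10, 17, 24, 31 — the last one ≤ 31 is the 31st.

2073-12-31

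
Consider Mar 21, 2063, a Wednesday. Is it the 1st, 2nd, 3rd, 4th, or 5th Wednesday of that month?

3rd

Day 21 falls in week ⌈21/7⌉ of the month.
Days 1–7 hold the 1st Wednesday, 8–14 the 2nd, 15–21 the 3rd, 22–28 the 4th, 29–31 the 5th.
21 is in the range for the 3rd.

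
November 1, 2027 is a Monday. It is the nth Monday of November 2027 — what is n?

Day 1 falls in week ⌈1/7⌉ of the month.
Days 1–7 hold the 1st Monday, 8–14 the 2nd, 15–21 the 3rd, 22–28 the 4th, 29–31 the 5th.
1 is in the range for the 1st.

1st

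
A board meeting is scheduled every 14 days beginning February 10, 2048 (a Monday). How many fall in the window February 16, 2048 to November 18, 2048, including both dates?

20

Occurrences land 14·i days after February 10, 2048 for i = 0, 1, 2, …
February 16, 2048 is 6 days after the start; 6 ÷ 14 = 0 remainder 6; since the remainder is 6, round up to i = 1. First occurrence in the window: #2 on February 24, 2048 (1×14 = 14 days in).
November 18, 2048 is 282 days after the start; 282 ÷ 14 = 20 remainder 2. Last occurrence in the window: #21 on November 16, 2048.
Occurrences #2 through #21: 20 in total.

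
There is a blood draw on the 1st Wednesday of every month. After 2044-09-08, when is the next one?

2044-10-05

September 2044 starts on a Thursday, so its 1st Wednesday is 2044-09-07 (6 days in).
That is not after 2044-09-08, so look at October 2044.
October 2044 starts on a Saturday, so its 1st Wednesday is 2044-10-05 (4 days in).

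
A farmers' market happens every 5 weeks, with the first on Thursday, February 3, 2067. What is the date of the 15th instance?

The 15th occurrence is 14 intervals after the first: 14 × 35 = 490 days after February 3, 2067.
February has 28 days — 25 days to the end of February leaves 465.
From end of February to end of 2067 is 306 days (159 left).
January has 31 days (128 left).
February has 29 days (99 left).
March has 31 days (68 left).
April has 30 days (38 left).
May has 31 days (7 left).
7 days into June → June 7, 2068.

June 7, 2068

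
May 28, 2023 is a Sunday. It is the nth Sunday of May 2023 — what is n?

4th

Day 28 falls in week ⌈28/7⌉ of the month.
Days 1–7 hold the 1st Sunday, 8–14 the 2nd, 15–21 the 3rd, 22–28 the 4th, 29–31 the 5th.
28 is in the range for the 4th.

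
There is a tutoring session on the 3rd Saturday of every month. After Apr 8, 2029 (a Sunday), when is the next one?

Apr 21, 2029

Apr 2029 starts on a Sunday; its first Saturday is the 7th, so the 3rd Saturday is the 21st — Apr 21, 2029.
Apr 21, 2029 is after Apr 8, 2029, so that is the next one.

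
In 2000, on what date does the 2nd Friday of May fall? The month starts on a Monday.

May 12, 2000

May 2000 begins on a Monday, so the first Friday is May 5 (4 days later).
The 2nd Friday is 1 weeks later: 5 + 7 = 12.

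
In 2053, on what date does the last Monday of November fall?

24 November 2053

The first Monday of November 2053 is November 3.
November 2053 has 30 days. Adding weeks: 3, 10, 17, 24 — the last one ≤ 30 is the 24th.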